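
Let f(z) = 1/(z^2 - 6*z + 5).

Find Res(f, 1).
Write f(z) = P(z)/Q(z) with P(z) = 1 and Q(z) = z^2 - 6*z + 5.
The denominator factors as Q(z) = (z - 5)*(z - 1), so z = 1 is a simple zero of Q and P is analytic there; z = 1 is therefore a simple pole and
  Res(f, z₀) = P(z₀)/Q'(z₀).

Q'(z) = 2*z - 6, so Q'(1) = -4.
P(1) = 1.

Res(f, 1) = (1)/(-4) = -1/4

Final answer: -1/4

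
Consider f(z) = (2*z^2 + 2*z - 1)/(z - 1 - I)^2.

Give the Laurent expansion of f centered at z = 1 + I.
Put w = z - (1 + I), i.e. z = w + 1 + I. The denominator is w^2, so it suffices to rewrite the numerator in powers of w.

P(z) = 2*z^2 + 2*z - 1
P(w + 1 + I) = 1 + 6*I + (6 + 4*I)*w + 2*w^2

Dividing each term by w^2:
  f = (1 + 6*I)/w^2 + (6 + 4*I)/w + 2

Substituting back w = z - 1 - I:
  f(z) = (1 + 6*I)/(z - 1 - I)^2 + (6 + 4*I)/(z - 1 - I) + 2

The series is finite because the numerator is a polynomial; the negative powers form the principal part, and the coefficient of 1/(z - 1 - I) gives Res(f, 1 + I) = 6 + 4*I.

Final answer: (1 + 6*I)/(z - 1 - I)^2 + (6 + 4*I)/(z - 1 - I) + 2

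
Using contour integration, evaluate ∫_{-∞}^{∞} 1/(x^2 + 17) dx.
Let f(z) = 1/(z^2 + 17). The denominator has no real zeros and deg Q - deg P = 2 ≥ 2, so the integral of f over the upper semicircle |z| = R tends to 0 as R → ∞. Closing the contour in the upper half-plane,
  ∫_{-∞}^{∞} f(x) dx = 2πi · Σ Res(f, z_k)  over the poles with Im z_k > 0.

Zeros of the denominator: z^2 + 17 = 0 gives z = ±sqrt(17)*I.
Upper half-plane: z = sqrt(17)*I (simple).

Each pole is a simple zero of Q(z) = z^2 + 17, so Res(f, z₀) = P(z₀)/Q'(z₀) with P(z) = 1, Q'(z) = 2*z:
  Res(f, sqrt(17)*I) = (1)/(2*sqrt(17)*I) = -sqrt(17)*I/34

∫_{-∞}^{∞} f(x) dx = 2πi · (-sqrt(17)*I/34) = sqrt(17)*pi/17

Final answer: sqrt(17)*pi/17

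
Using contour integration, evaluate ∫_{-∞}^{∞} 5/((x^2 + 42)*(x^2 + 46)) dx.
5*pi*(-21*sqrt(46) + 23*sqrt(42))/3864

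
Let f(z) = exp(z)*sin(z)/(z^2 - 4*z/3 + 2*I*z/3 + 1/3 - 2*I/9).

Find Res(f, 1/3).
Write f(z) = P(z)/Q(z) with P(z) = exp(z)*sin(z) and Q(z) = z^2 - 4*z/3 + 2*I*z/3 + 1/3 - 2*I/9.
The denominator factors as Q(z) = (z - 1/3)*(z - 1 + 2*I/3), so z = 1/3 is a simple zero of Q and P is analytic there; z = 1/3 is therefore a simple pole and
  Res(f, z₀) = P(z₀)/Q'(z₀).

Q'(z) = 2*z - 4/3 + 2*I/3, so Q'(1/3) = -2/3 + 2*I/3.
P(1/3) = exp(1/3)*sin(1/3).

Res(f, 1/3) = (exp(1/3)*sin(1/3))/(-2/3 + 2*I/3) = (-3/4 - 3*I/4)*exp(1/3)*sin(1/3)

Final answer: (-3/4 - 3*I/4)*exp(1/3)*sin(1/3)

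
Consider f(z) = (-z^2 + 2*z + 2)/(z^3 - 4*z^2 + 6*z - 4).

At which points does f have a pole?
{1 - I, 1 + I, 2}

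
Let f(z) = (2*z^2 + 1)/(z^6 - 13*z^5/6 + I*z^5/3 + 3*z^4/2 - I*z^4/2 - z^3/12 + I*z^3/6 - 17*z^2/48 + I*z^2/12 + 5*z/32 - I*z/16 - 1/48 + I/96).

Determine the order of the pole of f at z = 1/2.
Factor the denominator:
  z^6 - 13*z^5/6 + I*z^5/3 + 3*z^4/2 - I*z^4/2 - z^3/12 + I*z^3/6 - 17*z^2/48 + I*z^2/12 + 5*z/32 - I*z/16 - 1/48 + I/96 = (z - 1/2)^4*(z - 2/3 + I/3)*(z + 1/2)

The numerator P(z) = 2*z^2 + 1 has P(1/2) = 3/2 ≠ 0, so no factor of (z - 1/2) cancels.
Near z = 1/2 we can therefore write f(z) = g(z)/(z - 1/2)^4 with g analytic at 1/2 and g(1/2) ≠ 0 (g is the numerator divided by the remaining denominator factors).

Hence z = 1/2 is a pole of order 4.

Final answer: 4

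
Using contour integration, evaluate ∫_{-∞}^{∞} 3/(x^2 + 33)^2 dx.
Let f(z) = 3/(z^2 + 33)^2. The denominator has no real zeros and deg Q - deg P = 4 ≥ 2, so the integral of f over the upper semicircle |z| = R tends to 0 as R → ∞. Closing the contour in the upper half-plane,
  ∫_{-∞}^{∞} f(x) dx = 2πi · Σ Res(f, z_k)  over the poles with Im z_k > 0.

Zeros of the denominator: z^2 + 33 = 0 gives z = ±sqrt(33)*I.
Upper half-plane: z = sqrt(33)*I (a pole of order 2).

Write f(z) = g(z)/(z - sqrt(33)*I)^2 with g(z) = 3/(z + sqrt(33)*I)^2. For a double pole, Res(f, z₀) = g'(z₀):
  g'(z) = -6/(z + sqrt(33)*I)^3
  Res(f, sqrt(33)*I) = g'(sqrt(33)*I) = -sqrt(33)*I/1452

∫_{-∞}^{∞} f(x) dx = 2πi · (-sqrt(33)*I/1452) = sqrt(33)*pi/726

Final answer: sqrt(33)*pi/726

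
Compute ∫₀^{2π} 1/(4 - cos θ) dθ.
Call the integral J. The integrand is 2π-periodic and we integrate over a full period, so shifting θ does not change the value (θ → θ + π flips the sign of the trig term). Hence
  J = ∫₀^{2π} dθ/(4 + cos θ).
Put z = e^{iθ}: then cos θ = (z + 1/z)/2, dθ = dz/(iz), and z runs once counterclockwise around |z| = 1:
  J = ∮_{|z|=1} 1/(4 + (z + 1/z)/2) · dz/(iz) = (2/i) ∮_{|z|=1} dz/(z^2 + 8*z + 1).
The roots of z^2 + 8*z + 1 are z = (-4 ± sqrt(4^2 - 1^2)), with sqrt(15) = sqrt(15); their product is 1, so only z₊ = -4 + sqrt(15) lies inside the unit circle (z₋ = -4 - sqrt(15) lies outside).
z₊ is a simple zero of q(z) = z^2 + 8*z + 1, so Res(1/q, z₊) = 1/q'(z₊) with q'(z) = 2*z + 8; and q'(z₊) = (z₊ - z₋) = 2*sqrt(15).
Therefore J = (2/i) · 2πi · 1/(2*sqrt(15)) = 2*pi/(sqrt(15)) = 2*sqrt(15)*pi/15

Final answer: 2*sqrt(15)*pi/15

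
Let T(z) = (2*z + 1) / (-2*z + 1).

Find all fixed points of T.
T(z) = z means 2*z + 1 = z*(-2*z + 1), i.e.
  -2*z^2 - z - 1 = 0.
Discriminant: (-1)^2 - 4*(-2)*(-1) = -7, so the roots are complex conjugates.
  z = (1 ± I*sqrt(7))/(2*(-2))
Fixed points: {-1/4 - sqrt(7)*I/4, -1/4 + sqrt(7)*I/4}

Final answer: {-1/4 - sqrt(7)*I/4, -1/4 + sqrt(7)*I/4}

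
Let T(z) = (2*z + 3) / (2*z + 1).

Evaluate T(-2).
Substitute z = -2:
  numerator:   2*(-2) + 3 = -1
  denominator: 2*(-2) + 1 = -3
T(-2) = (-1)/(-3) = 1/3

Final answer: 1/3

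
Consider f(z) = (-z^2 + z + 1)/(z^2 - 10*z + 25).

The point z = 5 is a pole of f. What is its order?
Factor the denominator:
  z^2 - 10*z + 25 = (z - 5)^2

The numerator P(z) = -z^2 + z + 1 has P(5) = -19 ≠ 0, so no factor of (z - 5) cancels.
Near z = 5 we can therefore write f(z) = g(z)/(z - 5)^2 with g analytic at 5 and g(5) ≠ 0 (g is just the numerator).

Hence z = 5 is a pole of order 2.

Final answer: 2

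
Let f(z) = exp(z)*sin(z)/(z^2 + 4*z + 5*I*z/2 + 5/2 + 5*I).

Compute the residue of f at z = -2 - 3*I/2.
-2*I*exp(-2 - 3*I/2)*sin(2 + 3*I/2)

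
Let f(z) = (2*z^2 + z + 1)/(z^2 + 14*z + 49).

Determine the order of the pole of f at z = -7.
Factor the denominator:
  z^2 + 14*z + 49 = (z + 7)^2

The numerator P(z) = 2*z^2 + z + 1 has P(-7) = 92 ≠ 0, so no factor of (z + 7) cancels.
Near z = -7 we can therefore write f(z) = g(z)/(z + 7)^2 with g analytic at -7 and g(-7) ≠ 0 (g is just the numerator).

Hence z = -7 is a pole of order 2.

Final answer: 2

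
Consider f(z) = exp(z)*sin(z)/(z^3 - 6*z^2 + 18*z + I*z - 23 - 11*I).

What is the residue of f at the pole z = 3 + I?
Write f(z) = P(z)/Q(z) with P(z) = exp(z)*sin(z) and Q(z) = z^3 - 6*z^2 + 18*z + I*z - 23 - 11*I.
The denominator factors as Q(z) = (z - 2 + 3*I)*(z - 3 - I)*(z - 1 - 2*I), so z = 3 + I is a simple zero of Q and P is analytic there; z = 3 + I is therefore a simple pole and
  Res(f, z₀) = P(z₀)/Q'(z₀).

Q'(z) = 3*z^2 - 12*z + 18 + I, so Q'(3 + I) = 6 + 7*I.
P(3 + I) = exp(3 + I)*sin(3 + I).

Res(f, 3 + I) = (exp(3 + I)*sin(3 + I))/(6 + 7*I) = (6/85 - 7*I/85)*exp(3 + I)*sin(3 + I)

Final answer: (6/85 - 7*I/85)*exp(3 + I)*sin(3 + I)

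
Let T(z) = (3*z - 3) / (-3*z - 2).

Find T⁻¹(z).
Set w = T(z) = (3*z - 3) / (-3*z - 2) and solve for z:
  w*(-3*z - 2) = 3*z - 3
  -2*w + z*(-3*w - 3) + 3 = 0
  z*(-3*w - 3) = 2*w - 3
  z = (3 - 2*w)/(3*w + 3)
Renaming the variable, T⁻¹(z) = (-2*z + 3)/(3*z + 3).
(Check: ad - bc = -15 ≠ 0, so T is invertible.)

Final answer: (-2*z + 3)/(3*z + 3)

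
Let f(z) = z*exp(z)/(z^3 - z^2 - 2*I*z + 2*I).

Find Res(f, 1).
Write f(z) = P(z)/Q(z) with P(z) = z*exp(z) and Q(z) = z^3 - z^2 - 2*I*z + 2*I.
The denominator factors as Q(z) = (z - 1)*(z + 1 + I)*(z - 1 - I), so z = 1 is a simple zero of Q and P is analytic there; z = 1 is therefore a simple pole and
  Res(f, z₀) = P(z₀)/Q'(z₀).

Q'(z) = 3*z^2 - 2*z - 2*I, so Q'(1) = 1 - 2*I.
P(1) = exp(1).

Res(f, 1) = (exp(1))/(1 - 2*I) = exp(1)*(1/5 + 2*I/5)

Final answer: exp(1)*(1/5 + 2*I/5)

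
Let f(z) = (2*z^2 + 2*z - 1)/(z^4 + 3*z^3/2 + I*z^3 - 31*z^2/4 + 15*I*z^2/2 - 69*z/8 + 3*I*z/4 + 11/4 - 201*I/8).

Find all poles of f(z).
{-3 + I/2, -2 + I/2, 3/2 - I, 2 - I}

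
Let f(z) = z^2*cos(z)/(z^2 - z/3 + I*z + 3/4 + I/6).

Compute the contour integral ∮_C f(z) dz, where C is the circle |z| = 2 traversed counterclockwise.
By the residue theorem, ∮_C f(z) dz = 2πi · (sum of the residues of f at the poles inside |z| = 2).

The denominator factors as (z - 1/3 + 3*I/2)*(z - I/2), so the singularities of f are simple poles at z = 1/3 - 3*I/2, z = I/2.
  |1/3 - 3*I/2|² = 85/36 < 4 = 2², so this pole is inside the contour.
  |I/2|² = 1/4 < 4 = 2², so this pole is inside the contour.

With P(z) = z^2*cos(z) and Q(z) = z^2 - z/3 + I*z + 3/4 + I/6, each pole is simple, so Res(f, z₀) = P(z₀)/Q'(z₀) with Q'(z) = 2*z - 1/3 + I.
  Res(f, 1/3 - 3*I/2) = P(1/3 - 3*I/2)/Q'(1/3 - 3*I/2) = ((-77/36 - I)*cos(1/3 - 3*I/2))/(1/3 - 2*I) = (139/444 - 83*I/74)*cos(1/3 - 3*I/2)
  Res(f, I/2) = P(I/2)/Q'(I/2) = (-cosh(1/2)/4)/(-1/3 + 2*I) = (3/148 + 9*I/74)*cosh(1/2)

Sum of residues inside C: (139/444 - 83*I/74)*cos(1/3 - 3*I/2) + (3/148 + 9*I/74)*cosh(1/2)
∮_C f(z) dz = 2πi · ((139/444 - 83*I/74)*cos(1/3 - 3*I/2) + (3/148 + 9*I/74)*cosh(1/2)) = pi*(-9/37 + 3*I/74)*cosh(1/2) + pi*(83/37 + 139*I/222)*cos(1/3 - 3*I/2)

Final answer: pi*(-9/37 + 3*I/74)*cosh(1/2) + pi*(83/37 + 139*I/222)*cos(1/3 - 3*I/2)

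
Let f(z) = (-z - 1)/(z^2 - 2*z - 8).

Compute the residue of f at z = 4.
Write f(z) = P(z)/Q(z) with P(z) = -z - 1 and Q(z) = z^2 - 2*z - 8.
The denominator factors as Q(z) = (z + 2)*(z - 4), so z = 4 is a simple zero of Q and P is analytic there; z = 4 is therefore a simple pole and
  Res(f, z₀) = P(z₀)/Q'(z₀).

Q'(z) = 2*z - 2, so Q'(4) = 6.
P(4) = -5.

Res(f, 4) = (-5)/(6) = -5/6

Final answer: -5/6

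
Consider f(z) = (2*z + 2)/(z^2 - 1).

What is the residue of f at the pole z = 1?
Write f(z) = P(z)/Q(z) with P(z) = 2*z + 2 and Q(z) = z^2 - 1.
The denominator factors as Q(z) = (z + 1)*(z - 1), so z = 1 is a simple zero of Q and P is analytic there; z = 1 is therefore a simple pole and
  Res(f, z₀) = P(z₀)/Q'(z₀).

Q'(z) = 2*z, so Q'(1) = 2.
P(1) = 4.

Res(f, 1) = (4)/(2) = 2

Final answer: 2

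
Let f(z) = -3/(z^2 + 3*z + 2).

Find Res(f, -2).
Write f(z) = P(z)/Q(z) with P(z) = -3 and Q(z) = z^2 + 3*z + 2.
The denominator factors as Q(z) = (z + 2)*(z + 1), so z = -2 is a simple zero of Q and P is analytic there; z = -2 is therefore a simple pole and
  Res(f, z₀) = P(z₀)/Q'(z₀).

Q'(z) = 2*z + 3, so Q'(-2) = -1.
P(-2) = -3.

Res(f, -2) = (-3)/(-1) = 3

Final answer: 3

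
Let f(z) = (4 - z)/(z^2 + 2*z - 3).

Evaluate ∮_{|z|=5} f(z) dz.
-2*I*pi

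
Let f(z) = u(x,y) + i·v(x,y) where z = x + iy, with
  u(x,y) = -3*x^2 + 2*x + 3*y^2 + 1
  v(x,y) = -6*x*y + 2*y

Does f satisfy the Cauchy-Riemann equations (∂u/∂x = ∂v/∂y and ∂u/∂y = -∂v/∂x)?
∂u/∂x = 2 - 6*x
∂v/∂y = 2 - 6*x
∂u/∂y = 6*y
∂v/∂x = -6*y
∂u/∂x = ∂v/∂y and ∂u/∂y = -∂v/∂x hold identically; f is analytic.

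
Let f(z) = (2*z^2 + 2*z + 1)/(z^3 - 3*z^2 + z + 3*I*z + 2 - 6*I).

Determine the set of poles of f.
The singularities of f are the zeros of the denominator. Factoring,
  z^3 - 3*z^2 + z + 3*I*z + 2 - 6*I = (z + 1 - I)*(z - 2 + I)*(z - 2)
so the candidates are z = -1 + I, z = 2 - I, z = 2.

Check the numerator P(z) = 2*z^2 + 2*z + 1 at each one:
  P(-1 + I) = -1 - 2*I ≠ 0, so z = -1 + I is a (simple) pole.
  P(2 - I) = 11 - 10*I ≠ 0, so z = 2 - I is a (simple) pole.
  P(2) = 13 ≠ 0, so z = 2 is a (simple) pole.

Poles of f: {-1 + I, 2 - I, 2}

Final answer: {-1 + I, 2 - I, 2}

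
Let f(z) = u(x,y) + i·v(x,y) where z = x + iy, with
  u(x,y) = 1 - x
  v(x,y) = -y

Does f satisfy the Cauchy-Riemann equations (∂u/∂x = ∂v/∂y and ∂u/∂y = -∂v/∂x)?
∂u/∂x = -1
∂v/∂y = -1
∂u/∂y = 0
∂v/∂x = 0
∂u/∂x = ∂v/∂y and ∂u/∂y = -∂v/∂x hold identically; f is analytic.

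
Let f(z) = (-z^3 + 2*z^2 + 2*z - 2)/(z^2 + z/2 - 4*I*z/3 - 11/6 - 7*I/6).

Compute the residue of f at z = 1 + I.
Write f(z) = P(z)/Q(z) with P(z) = -z^3 + 2*z^2 + 2*z - 2 and Q(z) = z^2 + z/2 - 4*I*z/3 - 11/6 - 7*I/6.
The denominator factors as Q(z) = (z + 3/2 - I/3)*(z - 1 - I), so z = 1 + I is a simple zero of Q and P is analytic there; z = 1 + I is therefore a simple pole and
  Res(f, z₀) = P(z₀)/Q'(z₀).

Q'(z) = 2*z + 1/2 - 4*I/3, so Q'(1 + I) = 5/2 + 2*I/3.
P(1 + I) = 2 + 4*I.

Res(f, 1 + I) = (2 + 4*I)/(5/2 + 2*I/3) = 276/241 + 312*I/241

Final answer: 276/241 + 312*I/241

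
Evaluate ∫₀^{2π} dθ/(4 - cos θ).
2*sqrt(15)*pi/15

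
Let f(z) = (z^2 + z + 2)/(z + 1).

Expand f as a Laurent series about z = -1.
Put w = z - (-1), i.e. z = w - 1. The denominator is w, so it suffices to rewrite the numerator in powers of w.

P(z) = z^2 + z + 2
P(w - 1) = 2 - w + w^2

Dividing each term by w:
  f = 2/w - 1 + w

Substituting back w = z + 1:
  f(z) = 2/(z + 1) - 1 + (z + 1)

The series is finite because the numerator is a polynomial; the negative powers form the principal part, and the coefficient of 1/(z + 1) gives Res(f, -1) = 2.

Final answer: 2/(z + 1) - 1 + (z + 1)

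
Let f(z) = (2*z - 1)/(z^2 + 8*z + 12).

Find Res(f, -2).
Write f(z) = P(z)/Q(z) with P(z) = 2*z - 1 and Q(z) = z^2 + 8*z + 12.
The denominator factors as Q(z) = (z + 2)*(z + 6), so z = -2 is a simple zero of Q and P is analytic there; z = -2 is therefore a simple pole and
  Res(f, z₀) = P(z₀)/Q'(z₀).

Q'(z) = 2*z + 8, so Q'(-2) = 4.
P(-2) = -5.

Res(f, -2) = (-5)/(4) = -5/4

Final answer: -5/4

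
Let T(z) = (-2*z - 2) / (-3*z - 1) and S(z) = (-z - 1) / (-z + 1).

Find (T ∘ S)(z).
(T ∘ S)(z) = T(S(z)) = ((-2)*S(z) + (-2))/((-3)*S(z) + (-1)). Multiply numerator and denominator by -z + 1:
  numerator:   (-2)*(-z - 1) + (-2)*(-z + 1) = 4*z
  denominator: (-3)*(-z - 1) + (-1)*(-z + 1) = 4*z + 2
(T ∘ S)(z) = 4*z/(4*z + 2) = 2*z/(2*z + 1)

Final answer: 2*z/(2*z + 1)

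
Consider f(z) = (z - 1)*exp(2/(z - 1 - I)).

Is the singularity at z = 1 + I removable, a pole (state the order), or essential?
essential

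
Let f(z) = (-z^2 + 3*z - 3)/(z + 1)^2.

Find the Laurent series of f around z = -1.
Put w = z - (-1), i.e. z = w - 1. The denominator is w^2, so it suffices to rewrite the numerator in powers of w.

P(z) = -z^2 + 3*z - 3
P(w - 1) = -7 + 5*w - w^2

Dividing each term by w^2:
  f = -7/w^2 + 5/w - 1

Substituting back w = z + 1:
  f(z) = -7/(z + 1)^2 + 5/(z + 1) - 1

The series is finite because the numerator is a polynomial; the negative powers form the principal part, and the coefficient of 1/(z + 1) gives Res(f, -1) = 5.

Final answer: -7/(z + 1)^2 + 5/(z + 1) - 1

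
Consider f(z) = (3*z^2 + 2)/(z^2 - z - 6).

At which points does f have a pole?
{-2, 3}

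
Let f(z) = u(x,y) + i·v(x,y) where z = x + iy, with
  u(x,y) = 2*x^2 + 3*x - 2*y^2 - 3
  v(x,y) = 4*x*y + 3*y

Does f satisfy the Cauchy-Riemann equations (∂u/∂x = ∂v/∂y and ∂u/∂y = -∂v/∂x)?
∂u/∂x = 4*x + 3
∂v/∂y = 4*x + 3
∂u/∂y = -4*y
∂v/∂x = 4*y
∂u/∂x = ∂v/∂y and ∂u/∂y = -∂v/∂x hold identically; f is analytic.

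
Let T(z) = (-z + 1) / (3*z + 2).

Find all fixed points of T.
T(z) = z means -z + 1 = z*(3*z + 2), i.e.
  3*z^2 + 3*z - 1 = 0.
Discriminant: (3)^2 - 4*(3)*(-1) = 21, so the roots are real.
  z = (-3 ± sqrt(21))/(2*(3))
Fixed points: {-sqrt(21)/6 - 1/2, -1/2 + sqrt(21)/6}

Final answer: {-sqrt(21)/6 - 1/2, -1/2 + sqrt(21)/6}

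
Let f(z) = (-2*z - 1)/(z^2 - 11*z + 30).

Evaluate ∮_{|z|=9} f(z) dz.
-4*I*pi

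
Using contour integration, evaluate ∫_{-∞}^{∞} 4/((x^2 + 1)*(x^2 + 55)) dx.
Let f(z) = 4/((z^2 + 1)*(z^2 + 55)). The denominator has no real zeros and deg Q - deg P = 4 ≥ 2, so the integral of f over the upper semicircle |z| = R tends to 0 as R → ∞. Closing the contour in the upper half-plane,
  ∫_{-∞}^{∞} f(x) dx = 2πi · Σ Res(f, z_k)  over the poles with Im z_k > 0.

Zeros of the denominator: z^2 + 1 = 0 gives z = ±I; z^2 + 55 = 0 gives z = ±sqrt(55)*I.
Upper half-plane: z = I, z = sqrt(55)*I (simple).

Each pole is a simple zero of Q(z) = z^4 + 56*z^2 + 55, so Res(f, z₀) = P(z₀)/Q'(z₀) with P(z) = 4, Q'(z) = 4*z^3 + 112*z:
  Res(f, I) = (4)/(108*I) = -I/27
  Res(f, sqrt(55)*I) = (4)/(-108*sqrt(55)*I) = sqrt(55)*I/1485

Sum of residues: I*(-55 + sqrt(55))/1485
∫_{-∞}^{∞} f(x) dx = 2πi · (I*(-55 + sqrt(55))/1485) = 2*pi*(55 - sqrt(55))/1485

Final answer: 2*pi*(55 - sqrt(55))/1485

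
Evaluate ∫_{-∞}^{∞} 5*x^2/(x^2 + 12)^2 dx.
Let f(z) = 5*z^2/(z^2 + 12)^2. The denominator has no real zeros and deg Q - deg P = 2 ≥ 2, so the integral of f over the upper semicircle |z| = R tends to 0 as R → ∞. Closing the contour in the upper half-plane,
  ∫_{-∞}^{∞} f(x) dx = 2πi · Σ Res(f, z_k)  over the poles with Im z_k > 0.

Zeros of the denominator: z^2 + 12 = 0 gives z = ±2*sqrt(3)*I.
Upper half-plane: z = 2*sqrt(3)*I (a pole of order 2).

Write f(z) = g(z)/(z - 2*sqrt(3)*I)^2 with g(z) = 5*z^2/(z + 2*sqrt(3)*I)^2. For a double pole, Res(f, z₀) = g'(z₀):
  g'(z) = 20*sqrt(3)*I*z/(z + 2*sqrt(3)*I)^3
  Res(f, 2*sqrt(3)*I) = g'(2*sqrt(3)*I) = -5*sqrt(3)*I/24

∫_{-∞}^{∞} f(x) dx = 2πi · (-5*sqrt(3)*I/24) = 5*sqrt(3)*pi/12

Final answer: 5*sqrt(3)*pi/12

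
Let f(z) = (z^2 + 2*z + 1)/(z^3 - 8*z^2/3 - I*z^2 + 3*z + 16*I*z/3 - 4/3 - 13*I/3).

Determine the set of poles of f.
The singularities of f are the zeros of the denominator. Factoring,
  z^3 - 8*z^2/3 - I*z^2 + 3*z + 16*I*z/3 - 4/3 - 13*I/3 = (z - 2 + I)*(z + 1/3 - 2*I)*(z - 1)
so the candidates are z = 2 - I, z = -1/3 + 2*I, z = 1.

Check the numerator P(z) = z^2 + 2*z + 1 at each one:
  P(2 - I) = 8 - 6*I ≠ 0, so z = 2 - I is a (simple) pole.
  P(-1/3 + 2*I) = -32/9 + 8*I/3 ≠ 0, so z = -1/3 + 2*I is a (simple) pole.
  P(1) = 4 ≠ 0, so z = 1 is a (simple) pole.

Poles of f: {-1/3 + 2*I, 1, 2 - I}

Final answer: {-1/3 + 2*I, 1, 2 - I}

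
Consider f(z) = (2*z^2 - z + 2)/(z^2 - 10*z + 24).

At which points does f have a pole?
{4, 6}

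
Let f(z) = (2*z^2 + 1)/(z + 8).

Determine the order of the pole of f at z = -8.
Factor the denominator:
  z + 8 = (z + 8)

The numerator P(z) = 2*z^2 + 1 has P(-8) = 129 ≠ 0, so no factor of (z + 8) cancels.
Near z = -8 we can therefore write f(z) = g(z)/(z + 8) with g analytic at -8 and g(-8) ≠ 0 (g is just the numerator).

Hence z = -8 is a pole of order 1.

Final answer: 1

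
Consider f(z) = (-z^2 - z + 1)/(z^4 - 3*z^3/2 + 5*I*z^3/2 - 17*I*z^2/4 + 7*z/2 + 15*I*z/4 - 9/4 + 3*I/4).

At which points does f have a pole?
The singularities of f are the zeros of the denominator. Factoring,
  z^4 - 3*z^3/2 + 5*I*z^3/2 - 17*I*z^2/4 + 7*z/2 + 15*I*z/4 - 9/4 + 3*I/4 = (z + 3*I/2)*(z - 1 - I)*(z + I)*(z - 1/2 + I)
so the candidates are z = -3*I/2, z = 1 + I, z = -I, z = 1/2 - I.

Check the numerator P(z) = -z^2 - z + 1 at each one:
  P(-3*I/2) = 13/4 + 3*I/2 ≠ 0, so z = -3*I/2 is a (simple) pole.
  P(1 + I) = -3*I ≠ 0, so z = 1 + I is a (simple) pole.
  P(-I) = 2 + I ≠ 0, so z = -I is a (simple) pole.
  P(1/2 - I) = 5/4 + 2*I ≠ 0, so z = 1/2 - I is a (simple) pole.

Poles of f: {-3*I/2, -I, 1/2 - I, 1 + I}

Final answer: {-3*I/2, -I, 1/2 - I, 1 + I}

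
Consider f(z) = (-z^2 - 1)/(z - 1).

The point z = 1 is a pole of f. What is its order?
Factor the denominator:
  z - 1 = (z - 1)

The numerator P(z) = -z^2 - 1 has P(1) = -2 ≠ 0, so no factor of (z - 1) cancels.
Near z = 1 we can therefore write f(z) = g(z)/(z - 1) with g analytic at 1 and g(1) ≠ 0 (g is just the numerator).

Hence z = 1 is a pole of order 1.

Final answer: 1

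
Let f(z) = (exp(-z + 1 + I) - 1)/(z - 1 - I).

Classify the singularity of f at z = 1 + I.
Let u = z - 1 - I. The exponent is -z + 1 + I = -u, so
  f = (e^(-u) - 1)/u = ((-u) + (-u)^2/2 + (-u)^3/6 + ...)/u = -1 + (1/2)*u + (-1/6)*u^2 + ...
The Laurent expansion about u = 0 has no negative powers; equivalently lim_{z→1 + I} f(z) = -1 exists and is finite.
So the singularity is removable.

Final answer: removable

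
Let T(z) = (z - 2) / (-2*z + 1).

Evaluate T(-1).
Substitute z = -1:
  numerator:   (-1) - 2 = -3
  denominator: -2*(-1) + 1 = 3
T(-1) = (-3)/(3) = -1

Final answer: -1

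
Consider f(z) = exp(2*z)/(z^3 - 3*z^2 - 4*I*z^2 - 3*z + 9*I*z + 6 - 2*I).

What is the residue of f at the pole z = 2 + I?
Write f(z) = P(z)/Q(z) with P(z) = exp(2*z) and Q(z) = z^3 - 3*z^2 - 4*I*z^2 - 3*z + 9*I*z + 6 - 2*I.
The denominator factors as Q(z) = (z - 2*I)*(z - 2 - I)*(z - 1 - I), so z = 2 + I is a simple zero of Q and P is analytic there; z = 2 + I is therefore a simple pole and
  Res(f, z₀) = P(z₀)/Q'(z₀).

Q'(z) = 3*z^2 - 6*z - 8*I*z - 3 + 9*I, so Q'(2 + I) = 2 - I.
P(2 + I) = exp(4 + 2*I).

Res(f, 2 + I) = (exp(4 + 2*I))/(2 - I) = (2/5 + I/5)*exp(4 + 2*I)

Final answer: (2/5 + I/5)*exp(4 + 2*I)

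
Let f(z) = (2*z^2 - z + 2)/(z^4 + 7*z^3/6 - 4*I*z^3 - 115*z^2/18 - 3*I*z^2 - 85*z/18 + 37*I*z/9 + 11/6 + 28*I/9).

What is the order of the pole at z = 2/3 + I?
Factor the denominator:
  z^4 + 7*z^3/6 - 4*I*z^3 - 115*z^2/18 - 3*I*z^2 - 85*z/18 + 37*I*z/9 + 11/6 + 28*I/9 = (z - 2/3 - I)^2*(z + 3/2 - 2*I)*(z + 1)

The numerator P(z) = 2*z^2 - z + 2 has P(2/3 + I) = 2/9 + 5*I/3 ≠ 0, so no factor of (z - 2/3 - I) cancels.
Near z = 2/3 + I we can therefore write f(z) = g(z)/(z - 2/3 - I)^2 with g analytic at 2/3 + I and g(2/3 + I) ≠ 0 (g is the numerator divided by the remaining denominator factors).

Hence z = 2/3 + I is a pole of order 2.

Final answer: 2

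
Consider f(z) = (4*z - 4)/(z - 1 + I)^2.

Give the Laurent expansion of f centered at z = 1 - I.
Put w = z - (1 - I), i.e. z = w + 1 - I. The denominator is w^2, so it suffices to rewrite the numerator in powers of w.

P(z) = 4*z - 4
P(w + 1 - I) = -4*I + 4*w

Dividing each term by w^2:
  f = -4*I/w^2 + 4/w

Substituting back w = z - 1 + I:
  f(z) = -4*I/(z - 1 + I)^2 + 4/(z - 1 + I)

The series is finite because the numerator is a polynomial; the negative powers form the principal part, and the coefficient of 1/(z - 1 + I) gives Res(f, 1 - I) = 4.

Final answer: -4*I/(z - 1 + I)^2 + 4/(z - 1 + I)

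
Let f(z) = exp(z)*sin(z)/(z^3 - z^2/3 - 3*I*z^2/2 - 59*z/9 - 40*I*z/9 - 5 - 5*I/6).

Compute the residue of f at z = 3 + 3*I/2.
Write f(z) = P(z)/Q(z) with P(z) = exp(z)*sin(z) and Q(z) = z^3 - z^2/3 - 3*I*z^2/2 - 59*z/9 - 40*I*z/9 - 5 - 5*I/6.
The denominator factors as Q(z) = (z + 2 + I/3)*(z + 2/3 - I/3)*(z - 3 - 3*I/2), so z = 3 + 3*I/2 is a simple zero of Q and P is analytic there; z = 3 + 3*I/2 is therefore a simple pole and
  Res(f, z₀) = P(z₀)/Q'(z₀).

Q'(z) = 3*z^2 - 2*z/3 - 3*I*z - 59/9 - 40*I/9, so Q'(3 + 3*I/2) = 583/36 + 113*I/9.
P(3 + 3*I/2) = exp(3 + 3*I/2)*sin(3 + 3*I/2).

Res(f, 3 + 3*I/2) = (exp(3 + 3*I/2)*sin(3 + 3*I/2))/(583/36 + 113*I/9) = (20988/544193 - 16272*I/544193)*exp(3 + 3*I/2)*sin(3 + 3*I/2)

Final answer: (20988/544193 - 16272*I/544193)*exp(3 + 3*I/2)*sin(3 + 3*I/2)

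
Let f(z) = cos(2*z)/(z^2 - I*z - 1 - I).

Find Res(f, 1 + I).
(2/5 - I/5)*cos(2 + 2*I)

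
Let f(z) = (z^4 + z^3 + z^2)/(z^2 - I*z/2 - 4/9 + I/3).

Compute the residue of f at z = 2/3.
Write f(z) = P(z)/Q(z) with P(z) = z^4 + z^3 + z^2 and Q(z) = z^2 - I*z/2 - 4/9 + I/3.
The denominator factors as Q(z) = (z + 2/3 - I/2)*(z - 2/3), so z = 2/3 is a simple zero of Q and P is analytic there; z = 2/3 is therefore a simple pole and
  Res(f, z₀) = P(z₀)/Q'(z₀).

Q'(z) = 2*z - I/2, so Q'(2/3) = 4/3 - I/2.
P(2/3) = 76/81.

Res(f, 2/3) = (76/81)/(4/3 - I/2) = 1216/1971 + 152*I/657

Final answer: 1216/1971 + 152*I/657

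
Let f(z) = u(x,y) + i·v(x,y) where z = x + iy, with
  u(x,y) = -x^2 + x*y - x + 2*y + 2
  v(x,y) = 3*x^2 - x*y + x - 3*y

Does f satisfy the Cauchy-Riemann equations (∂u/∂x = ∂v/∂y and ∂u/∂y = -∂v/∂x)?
∂u/∂x = -2*x + y - 1
∂v/∂y = -x - 3
∂u/∂y = x + 2
∂v/∂x = 6*x - y + 1
∂u/∂x ≠ ∂v/∂y and ∂u/∂y ≠ -∂v/∂x; the Cauchy-Riemann equations are not satisfied, so f is not analytic.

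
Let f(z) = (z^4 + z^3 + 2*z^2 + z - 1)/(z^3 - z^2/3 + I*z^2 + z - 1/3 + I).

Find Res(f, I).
Write f(z) = P(z)/Q(z) with P(z) = z^4 + z^3 + 2*z^2 + z - 1 and Q(z) = z^3 - z^2/3 + I*z^2 + z - 1/3 + I.
The denominator factors as Q(z) = (z - I)*(z + I)*(z - 1/3 + I), so z = I is a simple zero of Q and P is analytic there; z = I is therefore a simple pole and
  Res(f, z₀) = P(z₀)/Q'(z₀).

Q'(z) = 3*z^2 - 2*z/3 + 2*I*z + 1, so Q'(I) = -4 - 2*I/3.
P(I) = -2.

Res(f, I) = (-2)/(-4 - 2*I/3) = 18/37 - 3*I/37

Final answer: 18/37 - 3*I/37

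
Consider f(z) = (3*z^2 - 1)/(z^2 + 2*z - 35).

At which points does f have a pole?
The singularities of f are the zeros of the denominator. Factoring,
  z^2 + 2*z - 35 = (z + 7)*(z - 5)
so the candidates are z = -7, z = 5.

Check the numerator P(z) = 3*z^2 - 1 at each one:
  P(-7) = 146 ≠ 0, so z = -7 is a (simple) pole.
  P(5) = 74 ≠ 0, so z = 5 is a (simple) pole.

Poles of f: {-7, 5}

Final answer: {-7, 5}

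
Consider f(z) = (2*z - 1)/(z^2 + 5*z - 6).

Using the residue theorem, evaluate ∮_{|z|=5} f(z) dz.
2*I*pi/7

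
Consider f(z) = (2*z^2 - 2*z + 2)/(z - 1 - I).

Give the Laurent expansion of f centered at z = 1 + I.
Put w = z - (1 + I), i.e. z = w + 1 + I. The denominator is w, so it suffices to rewrite the numerator in powers of w.

P(z) = 2*z^2 - 2*z + 2
P(w + 1 + I) = 2*I + (2 + 4*I)*w + 2*w^2

Dividing each term by w:
  f = 2*I/w + 2 + 4*I + 2*w

Substituting back w = z - 1 - I:
  f(z) = 2*I/(z - 1 - I) + 2 + 4*I + 2*(z - 1 - I)

The series is finite because the numerator is a polynomial; the negative powers form the principal part, and the coefficient of 1/(z - 1 - I) gives Res(f, 1 + I) = 2*I.

Final answer: 2*I/(z - 1 - I) + 2 + 4*I + 2*(z - 1 - I)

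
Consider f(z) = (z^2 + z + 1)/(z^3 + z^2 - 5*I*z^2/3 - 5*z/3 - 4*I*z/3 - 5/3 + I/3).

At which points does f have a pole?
The singularities of f are the zeros of the denominator. Factoring,
  z^3 + z^2 - 5*I*z^2/3 - 5*z/3 - 4*I*z/3 - 5/3 + I/3 = (z - 1 - 2*I/3)*(z + 1)*(z + 1 - I)
so the candidates are z = 1 + 2*I/3, z = -1, z = -1 + I.

Check the numerator P(z) = z^2 + z + 1 at each one:
  P(1 + 2*I/3) = 23/9 + 2*I ≠ 0, so z = 1 + 2*I/3 is a (simple) pole.
  P(-1) = 1 ≠ 0, so z = -1 is a (simple) pole.
  P(-1 + I) = -I ≠ 0, so z = -1 + I is a (simple) pole.

Poles of f: {-1, -1 + I, 1 + 2*I/3}

Final answer: {-1, -1 + I, 1 + 2*I/3}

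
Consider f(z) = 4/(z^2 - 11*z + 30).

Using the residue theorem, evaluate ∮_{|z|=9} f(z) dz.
By the residue theorem, ∮_C f(z) dz = 2πi · (sum of the residues of f at the poles inside |z| = 9).

The denominator factors as (z - 6)*(z - 5), so the singularities of f are simple poles at z = 6, z = 5.
  |6|² = 36 < 81 = 9², so this pole is inside the contour.
  |5|² = 25 < 81 = 9², so this pole is inside the contour.

With P(z) = 4 and Q(z) = z^2 - 11*z + 30, each pole is simple, so Res(f, z₀) = P(z₀)/Q'(z₀) with Q'(z) = 2*z - 11.
  Res(f, 6) = P(6)/Q'(6) = (4)/(1) = 4
  Res(f, 5) = P(5)/Q'(5) = (4)/(-1) = -4

Sum of residues inside C: 0
∮_C f(z) dz = 2πi · (0) = 0

Final answer: 0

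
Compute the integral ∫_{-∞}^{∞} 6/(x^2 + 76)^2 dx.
Let f(z) = 6/(z^2 + 76)^2. The denominator has no real zeros and deg Q - deg P = 4 ≥ 2, so the integral of f over the upper semicircle |z| = R tends to 0 as R → ∞. Closing the contour in the upper half-plane,
  ∫_{-∞}^{∞} f(x) dx = 2πi · Σ Res(f, z_k)  over the poles with Im z_k > 0.

Zeros of the denominator: z^2 + 76 = 0 gives z = ±2*sqrt(19)*I.
Upper half-plane: z = 2*sqrt(19)*I (a pole of order 2).

Write f(z) = g(z)/(z - 2*sqrt(19)*I)^2 with g(z) = 6/(z + 2*sqrt(19)*I)^2. For a double pole, Res(f, z₀) = g'(z₀):
  g'(z) = -12/(z + 2*sqrt(19)*I)^3
  Res(f, 2*sqrt(19)*I) = g'(2*sqrt(19)*I) = -3*sqrt(19)*I/5776

∫_{-∞}^{∞} f(x) dx = 2πi · (-3*sqrt(19)*I/5776) = 3*sqrt(19)*pi/2888

Final answer: 3*sqrt(19)*pi/2888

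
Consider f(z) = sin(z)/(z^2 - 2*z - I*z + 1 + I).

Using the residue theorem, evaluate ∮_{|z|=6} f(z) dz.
By the residue theorem, ∮_C f(z) dz = 2πi · (sum of the residues of f at the poles inside |z| = 6).

The denominator factors as (z - 1)*(z - 1 - I), so the singularities of f are simple poles at z = 1, z = 1 + I.
  |1|² = 1 < 36 = 6², so this pole is inside the contour.
  |1 + I|² = 2 < 36 = 6², so this pole is inside the contour.

With P(z) = sin(z) and Q(z) = z^2 - 2*z - I*z + 1 + I, each pole is simple, so Res(f, z₀) = P(z₀)/Q'(z₀) with Q'(z) = 2*z - 2 - I.
  Res(f, 1) = P(1)/Q'(1) = (sin(1))/(-I) = I*sin(1)
  Res(f, 1 + I) = P(1 + I)/Q'(1 + I) = (sin(1 + I))/(I) = -I*sin(1 + I)

Sum of residues inside C: -I*sin(1 + I) + I*sin(1)
∮_C f(z) dz = 2πi · (-I*sin(1 + I) + I*sin(1)) = -2*pi*sin(1) + 2*pi*sin(1 + I)

Final answer: -2*pi*sin(1) + 2*pi*sin(1 + I)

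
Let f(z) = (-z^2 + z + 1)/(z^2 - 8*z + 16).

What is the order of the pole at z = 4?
2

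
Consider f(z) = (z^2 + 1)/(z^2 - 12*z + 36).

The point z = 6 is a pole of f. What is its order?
Factor the denominator:
  z^2 - 12*z + 36 = (z - 6)^2

The numerator P(z) = z^2 + 1 has P(6) = 37 ≠ 0, so no factor of (z - 6) cancels.
Near z = 6 we can therefore write f(z) = g(z)/(z - 6)^2 with g analytic at 6 and g(6) ≠ 0 (g is just the numerator).

Hence z = 6 is a pole of order 2.

Final answer: 2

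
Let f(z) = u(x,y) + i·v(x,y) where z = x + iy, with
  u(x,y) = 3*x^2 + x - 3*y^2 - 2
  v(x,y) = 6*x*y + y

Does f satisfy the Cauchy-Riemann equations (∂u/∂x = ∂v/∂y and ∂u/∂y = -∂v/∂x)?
∂u/∂x = 6*x + 1
∂v/∂y = 6*x + 1
∂u/∂y = -6*y
∂v/∂x = 6*y
∂u/∂x = ∂v/∂y and ∂u/∂y = -∂v/∂x hold identically; f is analytic.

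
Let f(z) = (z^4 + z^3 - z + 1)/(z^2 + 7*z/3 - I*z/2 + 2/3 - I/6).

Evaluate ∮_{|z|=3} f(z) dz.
By the residue theorem, ∮_C f(z) dz = 2πi · (sum of the residues of f at the poles inside |z| = 3).

The denominator factors as (z + 2 - I/2)*(z + 1/3), so the singularities of f are simple poles at z = -2 + I/2, z = -1/3.
  |-2 + I/2|² = 17/4 < 9 = 3², so this pole is inside the contour.
  |-1/3|² = 1/9 < 9 = 3², so this pole is inside the contour.

With P(z) = z^4 + z^3 - z + 1 and Q(z) = z^2 + 7*z/3 - I*z/2 + 2/3 - I/6, each pole is simple, so Res(f, z₀) = P(z₀)/Q'(z₀) with Q'(z) = 2*z + 7/3 - I/2.
  Res(f, -2 + I/2) = P(-2 + I/2)/Q'(-2 + I/2) = (105/16 - 77*I/8)/(-5/3 + I/2) = -567/109 + 3675*I/872
  Res(f, -1/3) = P(-1/3)/Q'(-1/3) = (106/81)/(5/3 - I/2) = 2120/2943 + 212*I/981

Sum of residues inside C: -121/27 + 319*I/72
∮_C f(z) dz = 2πi · (-121/27 + 319*I/72) = pi*(-319/36 - 242*I/27)

Final answer: pi*(-319/36 - 242*I/27)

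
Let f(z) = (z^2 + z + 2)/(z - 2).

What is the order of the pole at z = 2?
Factor the denominator:
  z - 2 = (z - 2)

The numerator P(z) = z^2 + z + 2 has P(2) = 8 ≠ 0, so no factor of (z - 2) cancels.
Near z = 2 we can therefore write f(z) = g(z)/(z - 2) with g analytic at 2 and g(2) ≠ 0 (g is just the numerator).

Hence z = 2 is a pole of order 1.

Final answer: 1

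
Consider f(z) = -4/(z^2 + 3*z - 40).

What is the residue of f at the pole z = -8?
Write f(z) = P(z)/Q(z) with P(z) = -4 and Q(z) = z^2 + 3*z - 40.
The denominator factors as Q(z) = (z - 5)*(z + 8), so z = -8 is a simple zero of Q and P is analytic there; z = -8 is therefore a simple pole and
  Res(f, z₀) = P(z₀)/Q'(z₀).

Q'(z) = 2*z + 3, so Q'(-8) = -13.
P(-8) = -4.

Res(f, -8) = (-4)/(-13) = 4/13

Final answer: 4/13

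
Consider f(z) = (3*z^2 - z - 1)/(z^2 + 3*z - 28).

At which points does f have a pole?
The singularities of f are the zeros of the denominator. Factoring,
  z^2 + 3*z - 28 = (z + 7)*(z - 4)
so the candidates are z = -7, z = 4.

Check the numerator P(z) = 3*z^2 - z - 1 at each one:
  P(-7) = 153 ≠ 0, so z = -7 is a (simple) pole.
  P(4) = 43 ≠ 0, so z = 4 is a (simple) pole.

Poles of f: {-7, 4}

Final answer: {-7, 4}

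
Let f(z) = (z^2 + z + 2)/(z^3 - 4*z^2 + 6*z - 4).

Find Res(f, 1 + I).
-3/2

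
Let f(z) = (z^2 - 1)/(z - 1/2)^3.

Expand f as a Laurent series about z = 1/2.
Put w = z - (1/2), i.e. z = w + 1/2. The denominator is w^3, so it suffices to rewrite the numerator in powers of w.

P(z) = z^2 - 1
P(w + 1/2) = -3/4 + w + w^2

Dividing each term by w^3:
  f = -3/(4*w^3) + 1/w^2 + 1/w

Substituting back w = z - 1/2:
  f(z) = -3/(4*(z - 1/2)^3) + 1/(z - 1/2)^2 + 1/(z - 1/2)

The series is finite because the numerator is a polynomial; the negative powers form the principal part, and the coefficient of 1/(z - 1/2) gives Res(f, 1/2) = 1.

Final answer: -3/(4*(z - 1/2)^3) + 1/(z - 1/2)^2 + 1/(z - 1/2)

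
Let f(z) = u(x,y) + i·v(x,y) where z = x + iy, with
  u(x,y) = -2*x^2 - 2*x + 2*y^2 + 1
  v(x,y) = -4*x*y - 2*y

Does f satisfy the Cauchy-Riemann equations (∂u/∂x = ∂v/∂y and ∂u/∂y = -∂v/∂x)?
∂u/∂x = -4*x - 2
∂v/∂y = -4*x - 2
∂u/∂y = 4*y
∂v/∂x = -4*y
∂u/∂x = ∂v/∂y and ∂u/∂y = -∂v/∂x hold identically; f is analytic.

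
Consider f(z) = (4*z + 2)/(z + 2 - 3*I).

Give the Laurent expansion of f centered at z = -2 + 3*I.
Put w = z - (-2 + 3*I), i.e. z = w - 2 + 3*I. The denominator is w, so it suffices to rewrite the numerator in powers of w.

P(z) = 4*z + 2
P(w - 2 + 3*I) = -6 + 12*I + 4*w

Dividing each term by w:
  f = (-6 + 12*I)/w + 4

Substituting back w = z + 2 - 3*I:
  f(z) = (-6 + 12*I)/(z + 2 - 3*I) + 4

The series is finite because the numerator is a polynomial; the negative powers form the principal part, and the coefficient of 1/(z + 2 - 3*I) gives Res(f, -2 + 3*I) = -6 + 12*I.

Final answer: (-6 + 12*I)/(z + 2 - 3*I) + 4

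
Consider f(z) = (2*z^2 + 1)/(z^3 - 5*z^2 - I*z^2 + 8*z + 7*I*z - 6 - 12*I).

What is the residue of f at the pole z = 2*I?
Write f(z) = P(z)/Q(z) with P(z) = 2*z^2 + 1 and Q(z) = z^3 - 5*z^2 - I*z^2 + 8*z + 7*I*z - 6 - 12*I.
The denominator factors as Q(z) = (z - 2*I)*(z - 2 + I)*(z - 3), so z = 2*I is a simple zero of Q and P is analytic there; z = 2*I is therefore a simple pole and
  Res(f, z₀) = P(z₀)/Q'(z₀).

Q'(z) = 3*z^2 - 10*z - 2*I*z + 8 + 7*I, so Q'(2*I) = -13*I.
P(2*I) = -7.

Res(f, 2*I) = (-7)/(-13*I) = -7*I/13

Final answer: -7*I/13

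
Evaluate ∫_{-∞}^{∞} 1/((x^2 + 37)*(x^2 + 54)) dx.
Let f(z) = 1/((z^2 + 37)*(z^2 + 54)). The denominator has no real zeros and deg Q - deg P = 4 ≥ 2, so the integral of f over the upper semicircle |z| = R tends to 0 as R → ∞. Closing the contour in the upper half-plane,
  ∫_{-∞}^{∞} f(x) dx = 2πi · Σ Res(f, z_k)  over the poles with Im z_k > 0.

Zeros of the denominator: z^2 + 37 = 0 gives z = ±sqrt(37)*I; z^2 + 54 = 0 gives z = ±3*sqrt(6)*I.
Upper half-plane: z = sqrt(37)*I, z = 3*sqrt(6)*I (simple).

Each pole is a simple zero of Q(z) = z^4 + 91*z^2 + 1998, so Res(f, z₀) = P(z₀)/Q'(z₀) with P(z) = 1, Q'(z) = 4*z^3 + 182*z:
  Res(f, sqrt(37)*I) = (1)/(34*sqrt(37)*I) = -sqrt(37)*I/1258
  Res(f, 3*sqrt(6)*I) = (1)/(-102*sqrt(6)*I) = sqrt(6)*I/612

Sum of residues: I*(-sqrt(37)/1258 + sqrt(6)/612)
∫_{-∞}^{∞} f(x) dx = 2πi · (I*(-sqrt(37)/1258 + sqrt(6)/612)) = pi*(-37*sqrt(6) + 18*sqrt(37))/11322

Final answer: pi*(-37*sqrt(6) + 18*sqrt(37))/11322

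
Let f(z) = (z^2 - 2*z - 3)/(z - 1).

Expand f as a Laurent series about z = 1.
Put w = z - (1), i.e. z = w + 1. The denominator is w, so it suffices to rewrite the numerator in powers of w.

P(z) = z^2 - 2*z - 3
P(w + 1) = -4 + w^2

Dividing each term by w:
  f = -4/w + w

Substituting back w = z - 1:
  f(z) = -4/(z - 1) + (z - 1)

The series is finite because the numerator is a polynomial; the negative powers form the principal part, and the coefficient of 1/(z - 1) gives Res(f, 1) = -4.

Final answer: -4/(z - 1) + (z - 1)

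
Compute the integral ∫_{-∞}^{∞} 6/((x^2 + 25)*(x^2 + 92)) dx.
Let f(z) = 6/((z^2 + 25)*(z^2 + 92)). The denominator has no real zeros and deg Q - deg P = 4 ≥ 2, so the integral of f over the upper semicircle |z| = R tends to 0 as R → ∞. Closing the contour in the upper half-plane,
  ∫_{-∞}^{∞} f(x) dx = 2πi · Σ Res(f, z_k)  over the poles with Im z_k > 0.

Zeros of the denominator: z^2 + 25 = 0 gives z = ±5*I; z^2 + 92 = 0 gives z = ±2*sqrt(23)*I.
Upper half-plane: z = 5*I, z = 2*sqrt(23)*I (simple).

Each pole is a simple zero of Q(z) = z^4 + 117*z^2 + 2300, so Res(f, z₀) = P(z₀)/Q'(z₀) with P(z) = 6, Q'(z) = 4*z^3 + 234*z:
  Res(f, 5*I) = (6)/(670*I) = -3*I/335
  Res(f, 2*sqrt(23)*I) = (6)/(-268*sqrt(23)*I) = 3*sqrt(23)*I/3082

Sum of residues: 3*I*(-46 + 5*sqrt(23))/15410
∫_{-∞}^{∞} f(x) dx = 2πi · (3*I*(-46 + 5*sqrt(23))/15410) = 3*pi*(46 - 5*sqrt(23))/7705

Final answer: 3*pi*(46 - 5*sqrt(23))/7705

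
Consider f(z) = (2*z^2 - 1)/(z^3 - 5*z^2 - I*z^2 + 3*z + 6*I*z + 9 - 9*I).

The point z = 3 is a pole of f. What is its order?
Factor the denominator:
  z^3 - 5*z^2 - I*z^2 + 3*z + 6*I*z + 9 - 9*I = (z - 3)^2*(z + 1 - I)

The numerator P(z) = 2*z^2 - 1 has P(3) = 17 ≠ 0, so no factor of (z - 3) cancels.
Near z = 3 we can therefore write f(z) = g(z)/(z - 3)^2 with g analytic at 3 and g(3) ≠ 0 (g is the numerator divided by the remaining denominator factors).

Hence z = 3 is a pole of order 2.

Final answer: 2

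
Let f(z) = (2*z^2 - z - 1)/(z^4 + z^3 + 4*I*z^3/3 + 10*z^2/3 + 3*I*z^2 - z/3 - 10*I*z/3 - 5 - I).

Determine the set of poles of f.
The singularities of f are the zeros of the denominator. Factoring,
  z^4 + z^3 + 4*I*z^3/3 + 10*z^2/3 + 3*I*z^2 - z/3 - 10*I*z/3 - 5 - I = (z + 1 - I)*(z - 1)*(z + 1 - 2*I/3)*(z + 3*I)
so the candidates are z = -1 + I, z = 1, z = -1 + 2*I/3, z = -3*I.

Check the numerator P(z) = 2*z^2 - z - 1 at each one:
  P(-1 + I) = -5*I ≠ 0, so z = -1 + I is a (simple) pole.
  P(1) = 0, so the factor (z - 1) cancels and z = 1 is only a removable singularity, not a pole.
  P(-1 + 2*I/3) = 10/9 - 10*I/3 ≠ 0, so z = -1 + 2*I/3 is a (simple) pole.
  P(-3*I) = -19 + 3*I ≠ 0, so z = -3*I is a (simple) pole.

Poles of f: {-1 + 2*I/3, -1 + I, -3*I}

Final answer: {-1 + 2*I/3, -1 + I, -3*I}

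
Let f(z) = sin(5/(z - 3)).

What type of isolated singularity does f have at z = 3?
Let u = z - 3. Then
  sin(5/u) = Σ_{k≥0} (-1)^k (5)^(2k+1)/((2k+1)!·u^(2k+1)) = 5/u - 125/(6*u^3) + 625/(24*u^5) + ...
which has infinitely many negative powers of u, so sin(5/(z - 3)) has an essential singularity at z = 3.
So the singularity is essential.

Final answer: essential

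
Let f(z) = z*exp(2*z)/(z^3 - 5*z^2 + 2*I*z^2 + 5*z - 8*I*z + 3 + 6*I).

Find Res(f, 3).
(3/10 - 3*I/5)*exp(6)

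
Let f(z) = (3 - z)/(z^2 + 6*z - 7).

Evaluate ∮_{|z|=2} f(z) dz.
By the residue theorem, ∮_C f(z) dz = 2πi · (sum of the residues of f at the poles inside |z| = 2).

The denominator factors as (z - 1)*(z + 7), so the singularities of f are simple poles at z = 1, z = -7.
  |1|² = 1 < 4 = 2², so this pole is inside the contour.
  |-7|² = 49 > 4 = 2², so this pole is outside the contour.

With P(z) = 3 - z and Q(z) = z^2 + 6*z - 7, each pole is simple, so Res(f, z₀) = P(z₀)/Q'(z₀) with Q'(z) = 2*z + 6.
  Res(f, 1) = P(1)/Q'(1) = (2)/(8) = 1/4

∮_C f(z) dz = 2πi · (1/4) = I*pi/2

Final answer: I*pi/2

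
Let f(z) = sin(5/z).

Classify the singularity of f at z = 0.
Let u = z. Then
  sin(5/u) = Σ_{k≥0} (-1)^k (5)^(2k+1)/((2k+1)!·u^(2k+1)) = 5/u - 125/(6*u^3) + 625/(24*u^5) + ...
which has infinitely many negative powers of u, so sin(5/z) has an essential singularity at z = 0.
So the singularity is essential.

Final answer: essential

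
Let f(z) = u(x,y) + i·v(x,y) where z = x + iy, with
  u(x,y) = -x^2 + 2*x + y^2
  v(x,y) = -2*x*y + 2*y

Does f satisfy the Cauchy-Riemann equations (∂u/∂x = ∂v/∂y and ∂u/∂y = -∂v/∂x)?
∂u/∂x = 2 - 2*x
∂v/∂y = 2 - 2*x
∂u/∂y = 2*y
∂v/∂x = -2*y
∂u/∂x = ∂v/∂y and ∂u/∂y = -∂v/∂x hold identically; f is analytic.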